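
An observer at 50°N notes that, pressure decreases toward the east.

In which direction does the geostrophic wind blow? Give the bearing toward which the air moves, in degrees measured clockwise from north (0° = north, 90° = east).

180°

The pressure-gradient force points toward the east (bearing 090°).
Geostrophic balance: in the Northern Hemisphere the Coriolis force deflects motion to the right, so the geostrophic wind blows 90° to the right of the pressure-gradient force (low pressure on the left).
Rotating 090° by 90° clockwise gives 180° — the wind blows toward the south.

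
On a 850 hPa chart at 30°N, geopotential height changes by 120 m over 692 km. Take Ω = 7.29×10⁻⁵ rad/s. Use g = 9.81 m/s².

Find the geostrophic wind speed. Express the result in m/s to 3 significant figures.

23.3 m/s

Coriolis parameter at 30°N:
f = 2Ω sin φ = 2 × 7.29×10⁻⁵ × sin 30° = 7.29×10⁻⁵ s⁻¹
Height gradient: |∂Z/∂n| = 120 m / 692000 m = 1.73×10⁻⁴
On a pressure surface, geostrophic balance gives V_g = (g/f)|∂Z/∂n|:
V_g = 9.81 × 1.73×10⁻⁴ / 7.29×10⁻⁵ = 23.3 m/s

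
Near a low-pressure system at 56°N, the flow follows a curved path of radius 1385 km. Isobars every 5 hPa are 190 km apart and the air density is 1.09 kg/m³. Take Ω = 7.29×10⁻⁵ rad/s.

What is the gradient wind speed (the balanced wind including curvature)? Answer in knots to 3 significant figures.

35.1 knots

Coriolis parameter at 56°N:
f = 2Ω sin φ = 2 × 7.29×10⁻⁵ × sin 56° = 1.21×10⁻⁴ s⁻¹
Pressure gradient: |∂P/∂n| = 500 Pa / 190000 m = 2.63×10⁻³ Pa/m
Geostrophic speed: V_g = |∂P/∂n|/(fρ) = 2.63×10⁻³/(1.21×10⁻⁴ × 1.09) = 20.0 m/s
Around a low, centrifugal force acts outward with Coriolis, so pressure-gradient force balances both:
(1/ρ)|∂P/∂n| = fV + V²/R  →  V² + fR·V − fR·V_g = 0
With fR = 1.21×10⁻⁴ × 1385×10³ m = 167 m/s:
V = [−fR + √((fR)² + 4 fR V_g)]/2 = [−167 + √(167² + 4×167×20)]/2 = 18 m/s
Subgeostrophic (V < V_g = 20 m/s), as expected around a low.
Converting: 18 m/s × 1.944 = 35.1 knots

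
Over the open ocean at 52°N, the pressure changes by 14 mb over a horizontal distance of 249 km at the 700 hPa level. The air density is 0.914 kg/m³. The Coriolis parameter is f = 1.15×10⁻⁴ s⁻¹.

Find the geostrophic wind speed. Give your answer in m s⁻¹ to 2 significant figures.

Pressure gradient: |∂P/∂n| = 1400 Pa / 249000 m = 5.62×10⁻³ Pa/m
Geostrophic balance (pressure-gradient force = Coriolis force):
V_g = (1/(fρ)) |∂P/∂n| = 5.62×10⁻³ / (1.15×10⁻⁴ × 0.914) = 53.5 m/s

53 m s⁻¹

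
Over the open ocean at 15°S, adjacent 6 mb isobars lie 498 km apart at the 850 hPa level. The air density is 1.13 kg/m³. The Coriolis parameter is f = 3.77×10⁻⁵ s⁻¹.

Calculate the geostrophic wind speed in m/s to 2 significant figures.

Pressure gradient: |∂P/∂n| = 600 Pa / 498000 m = 1.20×10⁻³ Pa/m
Geostrophic balance (pressure-gradient force = Coriolis force):
V_g = (1/(fρ)) |∂P/∂n| = 1.20×10⁻³ / (3.77×10⁻⁵ × 1.13) = 28.3 m/s

28 m/s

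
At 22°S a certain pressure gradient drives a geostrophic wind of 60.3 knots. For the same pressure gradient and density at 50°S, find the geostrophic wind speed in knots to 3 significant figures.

29.5 knots

With the same pressure gradient and density, V_g ∝ 1/f ∝ 1/sin φ.
V₂ = V₁ · sin φ₁ / sin φ₂ = 60.3 × sin 22° / sin 50°
V₂ = 60.3 × 0.3746/0.7660 = 29.5 knots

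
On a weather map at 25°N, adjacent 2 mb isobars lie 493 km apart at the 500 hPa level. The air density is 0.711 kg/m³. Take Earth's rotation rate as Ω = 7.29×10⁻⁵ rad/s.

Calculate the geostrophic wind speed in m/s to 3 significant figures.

Coriolis parameter at 25°N:
f = 2Ω sin φ = 2 × 7.29×10⁻⁵ × sin 25° = 6.16×10⁻⁵ s⁻¹
Pressure gradient: |∂P/∂n| = 200 Pa / 493000 m = 4.06×10⁻⁴ Pa/m
Geostrophic balance (pressure-gradient force = Coriolis force):
V_g = (1/(fρ)) |∂P/∂n| = 4.06×10⁻⁴ / (6.16×10⁻⁵ × 0.711) = 9.26 m/s

9.26 m/s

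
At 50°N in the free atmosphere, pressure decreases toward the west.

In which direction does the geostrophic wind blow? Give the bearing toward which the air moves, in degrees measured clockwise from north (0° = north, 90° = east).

000°

The pressure-gradient force points toward the west (bearing 270°).
Geostrophic balance: in the Northern Hemisphere the Coriolis force deflects motion to the right, so the geostrophic wind blows 90° to the right of the pressure-gradient force (low pressure on the left).
Rotating 270° by 90° clockwise gives 000° — the wind blows toward the north.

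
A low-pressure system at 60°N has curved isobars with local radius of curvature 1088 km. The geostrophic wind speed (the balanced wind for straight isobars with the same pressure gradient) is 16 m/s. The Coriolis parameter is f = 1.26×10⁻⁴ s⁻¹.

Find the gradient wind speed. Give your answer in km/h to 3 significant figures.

52.1 km/h

Around a low, centrifugal force acts outward with Coriolis, so pressure-gradient force balances both:
(1/ρ)|∂P/∂n| = fV + V²/R  →  V² + fR·V − fR·V_g = 0
With fR = 1.26×10⁻⁴ × 1088×10³ m = 137 m/s:
V = [−fR + √((fR)² + 4 fR V_g)]/2 = [−137 + √(137² + 4×137×16)]/2 = 14.5 m/s
Subgeostrophic (V < V_g = 16 m/s), as expected around a low.
Converting: 14.5 m/s × 3.6 = 52.1 km/h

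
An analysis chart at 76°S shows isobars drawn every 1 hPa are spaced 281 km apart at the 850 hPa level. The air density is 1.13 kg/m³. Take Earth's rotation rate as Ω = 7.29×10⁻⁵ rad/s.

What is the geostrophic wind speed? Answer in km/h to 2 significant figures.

8.0 km/h

Coriolis parameter at 76°S:
f = 2Ω sin φ = 2 × 7.29×10⁻⁵ × sin 76° = 1.41×10⁻⁴ s⁻¹
Pressure gradient: |∂P/∂n| = 100 Pa / 281000 m = 3.56×10⁻⁴ Pa/m
Geostrophic balance (pressure-gradient force = Coriolis force):
V_g = (1/(fρ)) |∂P/∂n| = 3.56×10⁻⁴ / (1.41×10⁻⁴ × 1.13) = 2.23 m/s
Converting: 2.23 m/s × 3.6 = 8.0 km/h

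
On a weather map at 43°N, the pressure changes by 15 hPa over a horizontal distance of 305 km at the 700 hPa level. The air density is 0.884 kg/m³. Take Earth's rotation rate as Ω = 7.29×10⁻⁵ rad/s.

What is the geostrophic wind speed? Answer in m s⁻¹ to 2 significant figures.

Coriolis parameter at 43°N:
f = 2Ω sin φ = 2 × 7.29×10⁻⁵ × sin 43° = 9.94×10⁻⁵ s⁻¹
Pressure gradient: |∂P/∂n| = 1500 Pa / 305000 m = 4.92×10⁻³ Pa/m
Geostrophic balance (pressure-gradient force = Coriolis force):
V_g = (1/(fρ)) |∂P/∂n| = 4.92×10⁻³ / (9.94×10⁻⁵ × 0.884) = 55.9 m/s

56 m s⁻¹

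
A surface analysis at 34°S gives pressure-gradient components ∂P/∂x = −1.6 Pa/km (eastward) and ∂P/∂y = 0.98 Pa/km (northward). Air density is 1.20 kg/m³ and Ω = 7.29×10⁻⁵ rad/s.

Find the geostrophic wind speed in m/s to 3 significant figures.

Coriolis parameter at 34°S:
f = 2Ω sin φ = 2 × 7.29×10⁻⁵ × sin 34° = 8.15×10⁻⁵ s⁻¹
In the Southern Hemisphere f is negative: f = −8.15×10⁻⁵ s⁻¹.
Component geostrophic relations (x east, y north):
u_g = −(1/(fρ)) ∂P/∂y,  v_g = (1/(fρ)) ∂P/∂x
u_g = −(0.98×10⁻³)/(−8.15×10⁻⁵ × 1.20) = 10.0 m/s;  v_g = (−1.6×10⁻³)/(−8.15×10⁻⁵ × 1.20) = 16.4 m/s
|V_g| = √(u_g² + v_g²) = 19.2 m/s

19.2 m/s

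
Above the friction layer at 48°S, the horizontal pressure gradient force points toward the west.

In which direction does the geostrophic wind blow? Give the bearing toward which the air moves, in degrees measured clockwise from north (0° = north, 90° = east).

180°

The pressure-gradient force points toward the west (bearing 270°).
Geostrophic balance: in the Southern Hemisphere the Coriolis force deflects motion to the left, so the geostrophic wind blows 90° to the left of the pressure-gradient force (low pressure on the right).
Rotating 270° by 90° counterclockwise gives 180° — the wind blows toward the south.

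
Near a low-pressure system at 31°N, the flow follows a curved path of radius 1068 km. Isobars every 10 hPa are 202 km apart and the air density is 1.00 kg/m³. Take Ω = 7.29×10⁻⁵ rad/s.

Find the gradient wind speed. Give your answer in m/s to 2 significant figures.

43 m/s

Coriolis parameter at 31°N:
f = 2Ω sin φ = 2 × 7.29×10⁻⁵ × sin 31° = 7.51×10⁻⁵ s⁻¹
Pressure gradient: |∂P/∂n| = 1000 Pa / 202000 m = 4.95×10⁻³ Pa/m
Geostrophic speed: V_g = |∂P/∂n|/(fρ) = 4.95×10⁻³/(7.51×10⁻⁵ × 1.00) = 65.9 m/s
Around a low, centrifugal force acts outward with Coriolis, so pressure-gradient force balances both:
(1/ρ)|∂P/∂n| = fV + V²/R  →  V² + fR·V − fR·V_g = 0
With fR = 7.51×10⁻⁵ × 1068×10³ m = 80.2 m/s:
V = [−fR + √((fR)² + 4 fR V_g)]/2 = [−80.2 + √(80.2² + 4×80.2×65.9)]/2 = 42.9 m/s
Subgeostrophic (V < V_g = 65.9 m/s), as expected around a low.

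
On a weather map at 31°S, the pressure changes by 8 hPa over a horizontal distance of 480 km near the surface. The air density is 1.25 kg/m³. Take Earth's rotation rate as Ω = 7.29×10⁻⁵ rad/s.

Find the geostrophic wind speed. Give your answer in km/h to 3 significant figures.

Coriolis parameter at 31°S:
f = 2Ω sin φ = 2 × 7.29×10⁻⁵ × sin 31° = 7.51×10⁻⁵ s⁻¹
Pressure gradient: |∂P/∂n| = 800 Pa / 480000 m = 1.67×10⁻³ Pa/m
Geostrophic balance (pressure-gradient force = Coriolis force):
V_g = (1/(fρ)) |∂P/∂n| = 1.67×10⁻³ / (7.51×10⁻⁵ × 1.25) = 17.8 m/s
Converting: 17.8 m/s × 3.6 = 63.9 km/h

63.9 km/h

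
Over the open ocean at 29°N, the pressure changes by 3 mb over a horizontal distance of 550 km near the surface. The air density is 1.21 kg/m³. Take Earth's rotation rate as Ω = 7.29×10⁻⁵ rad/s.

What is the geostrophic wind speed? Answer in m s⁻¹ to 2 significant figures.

6.4 m s⁻¹

Coriolis parameter at 29°N:
f = 2Ω sin φ = 2 × 7.29×10⁻⁵ × sin 29° = 7.07×10⁻⁵ s⁻¹
Pressure gradient: |∂P/∂n| = 300 Pa / 550000 m = 5.45×10⁻⁴ Pa/m
Geostrophic balance (pressure-gradient force = Coriolis force):
V_g = (1/(fρ)) |∂P/∂n| = 5.45×10⁻⁴ / (7.07×10⁻⁵ × 1.21) = 6.38 m/s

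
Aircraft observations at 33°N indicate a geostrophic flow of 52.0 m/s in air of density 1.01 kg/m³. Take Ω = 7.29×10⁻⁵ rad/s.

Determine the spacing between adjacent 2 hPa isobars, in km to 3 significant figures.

48.0 km

Coriolis parameter at 33°N:
f = 2Ω sin φ = 2 × 7.29×10⁻⁵ × sin 33° = 7.94×10⁻⁵ s⁻¹
Geostrophic balance rearranged: |∂P/∂n| = f ρ V_g
|∂P/∂n| = 7.94×10⁻⁵ × 1.01 × 52.0 = 4.17×10⁻³ Pa/m
Isobar spacing: Δn = ΔP/|∂P/∂n| = 200 Pa / 4.17×10⁻³ Pa/m = 47956 m ≈ 48.0 km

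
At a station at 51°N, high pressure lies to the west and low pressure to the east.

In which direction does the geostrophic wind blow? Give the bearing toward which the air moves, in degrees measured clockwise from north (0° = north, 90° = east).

180°

The pressure-gradient force points toward the east (bearing 090°).
Geostrophic balance: in the Northern Hemisphere the Coriolis force deflects motion to the right, so the geostrophic wind blows 90° to the right of the pressure-gradient force (low pressure on the left).
Rotating 090° by 90° clockwise gives 180° — the wind blows toward the south.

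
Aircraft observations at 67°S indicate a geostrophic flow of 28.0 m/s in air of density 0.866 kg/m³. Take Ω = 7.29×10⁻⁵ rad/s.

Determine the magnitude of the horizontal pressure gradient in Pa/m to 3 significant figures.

3.25×10⁻³ Pa/m

Coriolis parameter at 67°S:
f = 2Ω sin φ = 2 × 7.29×10⁻⁵ × sin 67° = 1.34×10⁻⁴ s⁻¹
Geostrophic balance rearranged: |∂P/∂n| = f ρ V_g
|∂P/∂n| = 1.34×10⁻⁴ × 0.866 × 28.0 = 3.25×10⁻³ Pa/m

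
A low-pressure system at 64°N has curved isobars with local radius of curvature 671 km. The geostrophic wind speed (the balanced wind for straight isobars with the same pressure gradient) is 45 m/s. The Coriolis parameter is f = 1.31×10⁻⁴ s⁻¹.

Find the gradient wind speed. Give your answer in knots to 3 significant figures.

63.7 knots

Around a low, centrifugal force acts outward with Coriolis, so pressure-gradient force balances both:
(1/ρ)|∂P/∂n| = fV + V²/R  →  V² + fR·V − fR·V_g = 0
With fR = 1.31×10⁻⁴ × 671×10³ m = 87.9 m/s:
V = [−fR + √((fR)² + 4 fR V_g)]/2 = [−87.9 + √(87.9² + 4×87.9×45)]/2 = 32.8 m/s
Subgeostrophic (V < V_g = 45 m/s), as expected around a low.
Converting: 32.8 m/s × 1.944 = 63.7 knots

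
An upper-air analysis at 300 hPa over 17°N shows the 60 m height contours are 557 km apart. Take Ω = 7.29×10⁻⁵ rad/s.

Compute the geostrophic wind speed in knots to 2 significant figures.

48 knots

Coriolis parameter at 17°N:
f = 2Ω sin φ = 2 × 7.29×10⁻⁵ × sin 17° = 4.26×10⁻⁵ s⁻¹
Height gradient: |∂Z/∂n| = 60 m / 557000 m = 1.08×10⁻⁴
On a pressure surface, geostrophic balance gives V_g = (g/f)|∂Z/∂n|:
V_g = 9.81 × 1.08×10⁻⁴ / 4.26×10⁻⁵ = 24.8 m/s
Converting: 24.8 m/s × 1.944 = 48 knots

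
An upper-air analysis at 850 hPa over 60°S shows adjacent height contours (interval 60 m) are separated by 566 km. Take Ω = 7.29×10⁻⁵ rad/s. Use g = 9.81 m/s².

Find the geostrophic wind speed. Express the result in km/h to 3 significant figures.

Coriolis parameter at 60°S:
f = 2Ω sin φ = 2 × 7.29×10⁻⁵ × sin 60° = 1.26×10⁻⁴ s⁻¹
Height gradient: |∂Z/∂n| = 60 m / 566000 m = 1.06×10⁻⁴
On a pressure surface, geostrophic balance gives V_g = (g/f)|∂Z/∂n|:
V_g = 9.81 × 1.06×10⁻⁴ / 1.26×10⁻⁴ = 8.24 m/s
Converting: 8.24 m/s × 3.6 = 29.6 km/h

29.6 km/h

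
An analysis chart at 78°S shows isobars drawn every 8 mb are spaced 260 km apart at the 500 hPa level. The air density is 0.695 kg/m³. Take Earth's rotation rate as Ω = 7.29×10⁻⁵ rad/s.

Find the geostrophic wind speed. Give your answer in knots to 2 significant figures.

60 knots

Coriolis parameter at 78°S:
f = 2Ω sin φ = 2 × 7.29×10⁻⁵ × sin 78° = 1.43×10⁻⁴ s⁻¹
Pressure gradient: |∂P/∂n| = 800 Pa / 260000 m = 3.08×10⁻³ Pa/m
Geostrophic balance (pressure-gradient force = Coriolis force):
V_g = (1/(fρ)) |∂P/∂n| = 3.08×10⁻³ / (1.43×10⁻⁴ × 0.695) = 31.0 m/s
Converting: 31.0 m/s × 1.944 = 60 knots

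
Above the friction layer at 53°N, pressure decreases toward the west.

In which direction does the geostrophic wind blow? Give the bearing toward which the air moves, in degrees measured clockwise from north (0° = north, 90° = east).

000°

The pressure-gradient force points toward the west (bearing 270°).
Geostrophic balance: in the Northern Hemisphere the Coriolis force deflects motion to the right, so the geostrophic wind blows 90° to the right of the pressure-gradient force (low pressure on the left).
Rotating 270° by 90° clockwise gives 000° — the wind blows toward the north.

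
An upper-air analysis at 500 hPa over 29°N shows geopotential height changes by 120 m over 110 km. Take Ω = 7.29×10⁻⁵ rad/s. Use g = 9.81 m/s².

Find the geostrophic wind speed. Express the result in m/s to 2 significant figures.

150 m/s

Coriolis parameter at 29°N:
f = 2Ω sin φ = 2 × 7.29×10⁻⁵ × sin 29° = 7.07×10⁻⁵ s⁻¹
Height gradient: |∂Z/∂n| = 120 m / 110000 m = 1.09×10⁻³
On a pressure surface, geostrophic balance gives V_g = (g/f)|∂Z/∂n|:
V_g = 9.81 × 1.09×10⁻³ / 7.07×10⁻⁵ = 151 m/s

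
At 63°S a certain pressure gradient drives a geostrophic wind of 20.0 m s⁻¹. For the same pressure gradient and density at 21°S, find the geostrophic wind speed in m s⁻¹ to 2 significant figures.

50 m s⁻¹

With the same pressure gradient and density, V_g ∝ 1/f ∝ 1/sin φ.
V₂ = V₁ · sin φ₁ / sin φ₂ = 20.0 × sin 63° / sin 21°
V₂ = 20.0 × 0.8910/0.3584 = 50 m s⁻¹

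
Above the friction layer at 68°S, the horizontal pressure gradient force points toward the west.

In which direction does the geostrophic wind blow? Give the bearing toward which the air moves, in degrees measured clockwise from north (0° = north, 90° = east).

The pressure-gradient force points toward the west (bearing 270°).
Geostrophic balance: in the Southern Hemisphere the Coriolis force deflects motion to the left, so the geostrophic wind blows 90° to the left of the pressure-gradient force (low pressure on the right).
Rotating 270° by 90° counterclockwise gives 180° — the wind blows toward the south.

180°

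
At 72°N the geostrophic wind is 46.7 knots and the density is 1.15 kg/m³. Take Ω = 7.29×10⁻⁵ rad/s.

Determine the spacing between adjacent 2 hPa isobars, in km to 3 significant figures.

Coriolis parameter at 72°N:
f = 2Ω sin φ = 2 × 7.29×10⁻⁵ × sin 72° = 1.39×10⁻⁴ s⁻¹
Wind speed in SI: 46.7 knots = 24.0 m/s
Geostrophic balance rearranged: |∂P/∂n| = f ρ V_g
|∂P/∂n| = 1.39×10⁻⁴ × 1.15 × 24.0 = 3.83×10⁻³ Pa/m
Isobar spacing: Δn = ΔP/|∂P/∂n| = 200 Pa / 3.83×10⁻³ Pa/m = 52205 m ≈ 52.2 km

52.2 km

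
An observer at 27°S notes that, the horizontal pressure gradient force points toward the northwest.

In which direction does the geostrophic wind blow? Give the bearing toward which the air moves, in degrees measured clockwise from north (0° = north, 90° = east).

225°

The pressure-gradient force points toward the northwest (bearing 315°).
Geostrophic balance: in the Southern Hemisphere the Coriolis force deflects motion to the left, so the geostrophic wind blows 90° to the left of the pressure-gradient force (low pressure on the right).
Rotating 315° by 90° counterclockwise gives 225° — the wind blows toward the southwest.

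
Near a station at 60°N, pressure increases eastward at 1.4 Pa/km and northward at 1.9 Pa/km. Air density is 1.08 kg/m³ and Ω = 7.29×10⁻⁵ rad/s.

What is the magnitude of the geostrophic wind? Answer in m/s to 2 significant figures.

Coriolis parameter at 60°N:
f = 2Ω sin φ = 2 × 7.29×10⁻⁵ × sin 60° = 1.26×10⁻⁴ s⁻¹
Component geostrophic relations (x east, y north):
u_g = −(1/(fρ)) ∂P/∂y,  v_g = (1/(fρ)) ∂P/∂x
u_g = −(1.9×10⁻³)/(1.26×10⁻⁴ × 1.08) = −13.9 m/s;  v_g = (1.4×10⁻³)/(1.26×10⁻⁴ × 1.08) = 10.3 m/s
|V_g| = √(u_g² + v_g²) = 17.3 m/s

17 m/s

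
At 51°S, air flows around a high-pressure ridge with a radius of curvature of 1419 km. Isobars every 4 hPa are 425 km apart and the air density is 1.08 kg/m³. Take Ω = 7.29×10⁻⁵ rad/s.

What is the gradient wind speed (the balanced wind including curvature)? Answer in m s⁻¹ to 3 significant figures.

Coriolis parameter at 51°S:
f = 2Ω sin φ = 2 × 7.29×10⁻⁵ × sin 51° = 1.13×10⁻⁴ s⁻¹
Pressure gradient: |∂P/∂n| = 400 Pa / 425000 m = 9.41×10⁻⁴ Pa/m
Geostrophic speed: V_g = |∂P/∂n|/(fρ) = 9.41×10⁻⁴/(1.13×10⁻⁴ × 1.08) = 7.69 m/s
Around a high, pressure-gradient force acts outward with centrifugal, so Coriolis balances both:
fV = (1/ρ)|∂P/∂n| + V²/R  →  V² − fR·V + fR·V_g = 0
With fR = 1.13×10⁻⁴ × 1419×10³ m = 161 m/s:
V = [fR − √((fR)² − 4 fR V_g)]/2 = [161 − √(161² − 4×161×7.69)]/2 = 8.1 m/s
Supergeostrophic (V > V_g = 7.69 m/s), as expected around a high.

8.10 m s⁻¹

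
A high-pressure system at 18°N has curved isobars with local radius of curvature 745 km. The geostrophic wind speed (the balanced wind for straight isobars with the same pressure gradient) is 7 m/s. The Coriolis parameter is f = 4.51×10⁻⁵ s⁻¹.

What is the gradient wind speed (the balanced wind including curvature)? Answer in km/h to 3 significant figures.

35.8 km/h

Around a high, pressure-gradient force acts outward with centrifugal, so Coriolis balances both:
fV = (1/ρ)|∂P/∂n| + V²/R  →  V² − fR·V + fR·V_g = 0
With fR = 4.51×10⁻⁵ × 745×10³ m = 33.6 m/s:
V = [fR − √((fR)² − 4 fR V_g)]/2 = [33.6 − √(33.6² − 4×33.6×7)]/2 = 9.94 m/s
Supergeostrophic (V > V_g = 7 m/s), as expected around a high.
Converting: 9.94 m/s × 3.6 = 35.8 km/h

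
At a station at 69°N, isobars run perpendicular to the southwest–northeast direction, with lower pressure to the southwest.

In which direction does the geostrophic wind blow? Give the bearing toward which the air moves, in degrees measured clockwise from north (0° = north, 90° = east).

315°

The pressure-gradient force points toward the southwest (bearing 225°).
Geostrophic balance: in the Northern Hemisphere the Coriolis force deflects motion to the right, so the geostrophic wind blows 90° to the right of the pressure-gradient force (low pressure on the left).
Rotating 225° by 90° clockwise gives 315° — the wind blows toward the northwest.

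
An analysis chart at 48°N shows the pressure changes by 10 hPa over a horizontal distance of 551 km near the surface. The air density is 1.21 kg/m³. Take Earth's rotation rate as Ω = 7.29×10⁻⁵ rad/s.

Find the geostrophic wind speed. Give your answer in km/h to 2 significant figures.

Coriolis parameter at 48°N:
f = 2Ω sin φ = 2 × 7.29×10⁻⁵ × sin 48° = 1.08×10⁻⁴ s⁻¹
Pressure gradient: |∂P/∂n| = 1000 Pa / 551000 m = 1.81×10⁻³ Pa/m
Geostrophic balance (pressure-gradient force = Coriolis force):
V_g = (1/(fρ)) |∂P/∂n| = 1.81×10⁻³ / (1.08×10⁻⁴ × 1.21) = 13.8 m/s
Converting: 13.8 m/s × 3.6 = 50 km/h

50 km/h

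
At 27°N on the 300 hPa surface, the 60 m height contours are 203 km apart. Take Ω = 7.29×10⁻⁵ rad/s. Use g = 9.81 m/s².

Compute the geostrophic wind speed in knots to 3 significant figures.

85.1 knots

Coriolis parameter at 27°N:
f = 2Ω sin φ = 2 × 7.29×10⁻⁵ × sin 27° = 6.62×10⁻⁵ s⁻¹
Height gradient: |∂Z/∂n| = 60 m / 203000 m = 2.96×10⁻⁴
On a pressure surface, geostrophic balance gives V_g = (g/f)|∂Z/∂n|:
V_g = 9.81 × 2.96×10⁻⁴ / 6.62×10⁻⁵ = 43.8 m/s
Converting: 43.8 m/s × 1.944 = 85.1 knots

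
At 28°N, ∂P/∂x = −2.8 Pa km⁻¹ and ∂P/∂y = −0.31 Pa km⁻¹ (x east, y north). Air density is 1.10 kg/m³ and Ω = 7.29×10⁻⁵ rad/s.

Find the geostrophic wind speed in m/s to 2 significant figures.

37 m/s

Coriolis parameter at 28°N:
f = 2Ω sin φ = 2 × 7.29×10⁻⁵ × sin 28° = 6.84×10⁻⁵ s⁻¹
Component geostrophic relations (x east, y north):
u_g = −(1/(fρ)) ∂P/∂y,  v_g = (1/(fρ)) ∂P/∂x
u_g = −(−0.31×10⁻³)/(6.84×10⁻⁵ × 1.10) = 4.12 m/s;  v_g = (−2.8×10⁻³)/(6.84×10⁻⁵ × 1.10) = −37.2 m/s
|V_g| = √(u_g² + v_g²) = 37.4 m/s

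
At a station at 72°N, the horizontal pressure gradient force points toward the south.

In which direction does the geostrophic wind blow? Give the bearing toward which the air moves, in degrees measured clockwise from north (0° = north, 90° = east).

270°

The pressure-gradient force points toward the south (bearing 180°).
Geostrophic balance: in the Northern Hemisphere the Coriolis force deflects motion to the right, so the geostrophic wind blows 90° to the right of the pressure-gradient force (low pressure on the left).
Rotating 180° by 90° clockwise gives 270° — the wind blows toward the west.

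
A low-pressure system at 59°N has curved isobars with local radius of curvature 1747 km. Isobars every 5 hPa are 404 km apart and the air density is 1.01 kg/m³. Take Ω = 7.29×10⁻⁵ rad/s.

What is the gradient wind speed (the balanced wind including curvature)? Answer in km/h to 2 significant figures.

34 km/h

Coriolis parameter at 59°N:
f = 2Ω sin φ = 2 × 7.29×10⁻⁵ × sin 59° = 1.25×10⁻⁴ s⁻¹
Pressure gradient: |∂P/∂n| = 500 Pa / 404000 m = 1.24×10⁻³ Pa/m
Geostrophic speed: V_g = |∂P/∂n|/(fρ) = 1.24×10⁻³/(1.25×10⁻⁴ × 1.01) = 9.80 m/s
Around a low, centrifugal force acts outward with Coriolis, so pressure-gradient force balances both:
(1/ρ)|∂P/∂n| = fV + V²/R  →  V² + fR·V − fR·V_g = 0
With fR = 1.25×10⁻⁴ × 1747×10³ m = 218 m/s:
V = [−fR + √((fR)² + 4 fR V_g)]/2 = [−218 + √(218² + 4×218×9.8)]/2 = 9.4 m/s
Subgeostrophic (V < V_g = 9.8 m/s), as expected around a low.
Converting: 9.4 m/s × 3.6 = 34 km/h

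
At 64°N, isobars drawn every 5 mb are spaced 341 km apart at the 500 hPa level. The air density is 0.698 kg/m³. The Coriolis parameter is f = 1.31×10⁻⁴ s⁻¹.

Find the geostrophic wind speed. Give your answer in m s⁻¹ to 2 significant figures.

16 m s⁻¹

Pressure gradient: |∂P/∂n| = 500 Pa / 341000 m = 1.47×10⁻³ Pa/m
Geostrophic balance (pressure-gradient force = Coriolis force):
V_g = (1/(fρ)) |∂P/∂n| = 1.47×10⁻³ / (1.31×10⁻⁴ × 0.698) = 16.0 m/s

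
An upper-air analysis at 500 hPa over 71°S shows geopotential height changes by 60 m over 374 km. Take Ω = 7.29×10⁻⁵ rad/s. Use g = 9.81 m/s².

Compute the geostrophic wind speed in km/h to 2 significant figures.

41 km/h

Coriolis parameter at 71°S:
f = 2Ω sin φ = 2 × 7.29×10⁻⁵ × sin 71° = 1.38×10⁻⁴ s⁻¹
Height gradient: |∂Z/∂n| = 60 m / 374000 m = 1.60×10⁻⁴
On a pressure surface, geostrophic balance gives V_g = (g/f)|∂Z/∂n|:
V_g = 9.81 × 1.60×10⁻⁴ / 1.38×10⁻⁴ = 11.4 m/s
Converting: 11.4 m/s × 3.6 = 41 km/h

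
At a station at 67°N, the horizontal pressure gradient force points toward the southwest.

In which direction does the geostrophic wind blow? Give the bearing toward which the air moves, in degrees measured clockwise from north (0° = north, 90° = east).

315°

The pressure-gradient force points toward the southwest (bearing 225°).
Geostrophic balance: in the Northern Hemisphere the Coriolis force deflects motion to the right, so the geostrophic wind blows 90° to the right of the pressure-gradient force (low pressure on the left).
Rotating 225° by 90° clockwise gives 315° — the wind blows toward the northwest.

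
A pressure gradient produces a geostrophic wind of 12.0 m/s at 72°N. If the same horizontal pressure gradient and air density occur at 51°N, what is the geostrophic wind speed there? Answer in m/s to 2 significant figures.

15 m/s

With the same pressure gradient and density, V_g ∝ 1/f ∝ 1/sin φ.
V₂ = V₁ · sin φ₁ / sin φ₂ = 12.0 × sin 72° / sin 51°
V₂ = 12.0 × 0.9511/0.7771 = 15 m/s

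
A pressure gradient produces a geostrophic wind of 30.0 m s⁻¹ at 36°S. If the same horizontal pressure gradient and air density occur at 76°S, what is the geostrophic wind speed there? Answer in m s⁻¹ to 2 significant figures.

18 m s⁻¹

With the same pressure gradient and density, V_g ∝ 1/f ∝ 1/sin φ.
V₂ = V₁ · sin φ₁ / sin φ₂ = 30.0 × sin 36° / sin 76°
V₂ = 30.0 × 0.5878/0.9703 = 18 m s⁻¹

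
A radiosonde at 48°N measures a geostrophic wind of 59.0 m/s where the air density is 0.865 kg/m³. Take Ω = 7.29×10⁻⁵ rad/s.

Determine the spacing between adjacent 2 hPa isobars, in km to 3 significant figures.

36.2 km

Coriolis parameter at 48°N:
f = 2Ω sin φ = 2 × 7.29×10⁻⁵ × sin 48° = 1.08×10⁻⁴ s⁻¹
Geostrophic balance rearranged: |∂P/∂n| = f ρ V_g
|∂P/∂n| = 1.08×10⁻⁴ × 0.865 × 59.0 = 5.53×10⁻³ Pa/m
Isobar spacing: Δn = ΔP/|∂P/∂n| = 200 Pa / 5.53×10⁻³ Pa/m = 36169 m ≈ 36.2 km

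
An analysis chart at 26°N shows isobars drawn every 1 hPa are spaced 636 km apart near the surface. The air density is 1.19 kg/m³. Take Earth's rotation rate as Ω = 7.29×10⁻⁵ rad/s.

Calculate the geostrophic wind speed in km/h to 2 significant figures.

Coriolis parameter at 26°N:
f = 2Ω sin φ = 2 × 7.29×10⁻⁵ × sin 26° = 6.39×10⁻⁵ s⁻¹
Pressure gradient: |∂P/∂n| = 100 Pa / 636000 m = 1.57×10⁻⁴ Pa/m
Geostrophic balance (pressure-gradient force = Coriolis force):
V_g = (1/(fρ)) |∂P/∂n| = 1.57×10⁻⁴ / (6.39×10⁻⁵ × 1.19) = 2.07 m/s
Converting: 2.07 m/s × 3.6 = 7.4 km/h

7.4 km/h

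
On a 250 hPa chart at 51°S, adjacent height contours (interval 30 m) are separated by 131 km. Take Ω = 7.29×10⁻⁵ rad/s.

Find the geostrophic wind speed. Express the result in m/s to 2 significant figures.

20 m/s

Coriolis parameter at 51°S:
f = 2Ω sin φ = 2 × 7.29×10⁻⁵ × sin 51° = 1.13×10⁻⁴ s⁻¹
Height gradient: |∂Z/∂n| = 30 m / 131000 m = 2.29×10⁻⁴
On a pressure surface, geostrophic balance gives V_g = (g/f)|∂Z/∂n|:
V_g = 9.81 × 2.29×10⁻⁴ / 1.13×10⁻⁴ = 19.8 m/s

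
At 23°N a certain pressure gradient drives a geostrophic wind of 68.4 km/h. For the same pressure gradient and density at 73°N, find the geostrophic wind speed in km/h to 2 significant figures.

With the same pressure gradient and density, V_g ∝ 1/f ∝ 1/sin φ.
V₂ = V₁ · sin φ₁ / sin φ₂ = 68.4 × sin 23° / sin 73°
V₂ = 68.4 × 0.3907/0.9563 = 28 km/h

28 km/h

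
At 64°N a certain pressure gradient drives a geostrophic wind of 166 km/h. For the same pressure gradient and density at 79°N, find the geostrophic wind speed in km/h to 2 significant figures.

150 km/h

With the same pressure gradient and density, V_g ∝ 1/f ∝ 1/sin φ.
V₂ = V₁ · sin φ₁ / sin φ₂ = 166 × sin 64° / sin 79°
V₂ = 166 × 0.8988/0.9816 = 150 km/h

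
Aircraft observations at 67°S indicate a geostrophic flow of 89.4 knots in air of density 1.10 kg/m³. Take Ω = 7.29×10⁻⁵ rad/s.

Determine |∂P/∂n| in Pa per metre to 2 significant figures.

Coriolis parameter at 67°S:
f = 2Ω sin φ = 2 × 7.29×10⁻⁵ × sin 67° = 1.34×10⁻⁴ s⁻¹
Wind speed in SI: 89.4 knots = 46.0 m/s
Geostrophic balance rearranged: |∂P/∂n| = f ρ V_g
|∂P/∂n| = 1.34×10⁻⁴ × 1.10 × 46.0 = 6.79×10⁻³ Pa/m

6.8×10⁻³ Pa/m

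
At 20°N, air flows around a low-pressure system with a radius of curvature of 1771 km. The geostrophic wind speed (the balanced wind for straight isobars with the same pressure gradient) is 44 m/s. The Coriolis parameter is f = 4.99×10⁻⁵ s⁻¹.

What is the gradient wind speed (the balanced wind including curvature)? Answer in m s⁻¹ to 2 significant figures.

32 m s⁻¹

Around a low, centrifugal force acts outward with Coriolis, so pressure-gradient force balances both:
(1/ρ)|∂P/∂n| = fV + V²/R  →  V² + fR·V − fR·V_g = 0
With fR = 4.99×10⁻⁵ × 1771×10³ m = 88.4 m/s:
V = [−fR + √((fR)² + 4 fR V_g)]/2 = [−88.4 + √(88.4² + 4×88.4×44)]/2 = 32.2 m/s
Subgeostrophic (V < V_g = 44 m/s), as expected around a low.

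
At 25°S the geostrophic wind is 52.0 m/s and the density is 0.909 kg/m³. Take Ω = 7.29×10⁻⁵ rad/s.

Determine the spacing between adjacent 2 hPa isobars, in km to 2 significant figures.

69 km

Coriolis parameter at 25°S:
f = 2Ω sin φ = 2 × 7.29×10⁻⁵ × sin 25° = 6.16×10⁻⁵ s⁻¹
Geostrophic balance rearranged: |∂P/∂n| = f ρ V_g
|∂P/∂n| = 6.16×10⁻⁵ × 0.909 × 52.0 = 2.91×10⁻³ Pa/m
Isobar spacing: Δn = ΔP/|∂P/∂n| = 200 Pa / 2.91×10⁻³ Pa/m = 68668 m ≈ 69 km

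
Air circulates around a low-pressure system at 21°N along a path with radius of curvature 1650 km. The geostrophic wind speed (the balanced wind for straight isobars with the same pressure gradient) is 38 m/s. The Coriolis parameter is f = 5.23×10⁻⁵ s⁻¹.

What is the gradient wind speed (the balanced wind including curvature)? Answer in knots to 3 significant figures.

55.5 knots

Around a low, centrifugal force acts outward with Coriolis, so pressure-gradient force balances both:
(1/ρ)|∂P/∂n| = fV + V²/R  →  V² + fR·V − fR·V_g = 0
With fR = 5.23×10⁻⁵ × 1650×10³ m = 86.3 m/s:
V = [−fR + √((fR)² + 4 fR V_g)]/2 = [−86.3 + √(86.3² + 4×86.3×38)]/2 = 28.6 m/s
Subgeostrophic (V < V_g = 38 m/s), as expected around a low.
Converting: 28.6 m/s × 1.944 = 55.5 knots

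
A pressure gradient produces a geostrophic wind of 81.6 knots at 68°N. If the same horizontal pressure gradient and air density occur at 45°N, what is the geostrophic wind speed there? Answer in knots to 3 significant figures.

With the same pressure gradient and density, V_g ∝ 1/f ∝ 1/sin φ.
V₂ = V₁ · sin φ₁ / sin φ₂ = 81.6 × sin 68° / sin 45°
V₂ = 81.6 × 0.9272/0.7071 = 107 knots

107 knots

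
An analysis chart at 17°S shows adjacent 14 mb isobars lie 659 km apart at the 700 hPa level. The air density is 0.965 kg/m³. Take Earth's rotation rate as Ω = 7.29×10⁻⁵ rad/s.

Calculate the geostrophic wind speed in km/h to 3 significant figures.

Coriolis parameter at 17°S:
f = 2Ω sin φ = 2 × 7.29×10⁻⁵ × sin 17° = 4.26×10⁻⁵ s⁻¹
Pressure gradient: |∂P/∂n| = 1400 Pa / 659000 m = 2.12×10⁻³ Pa/m
Geostrophic balance (pressure-gradient force = Coriolis force):
V_g = (1/(fρ)) |∂P/∂n| = 2.12×10⁻³ / (4.26×10⁻⁵ × 0.965) = 51.6 m/s
Converting: 51.6 m/s × 3.6 = 186 km/h

186 km/h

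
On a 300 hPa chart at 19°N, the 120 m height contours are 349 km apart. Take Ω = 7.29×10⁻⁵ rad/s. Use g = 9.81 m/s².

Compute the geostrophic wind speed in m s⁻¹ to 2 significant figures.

Coriolis parameter at 19°N:
f = 2Ω sin φ = 2 × 7.29×10⁻⁵ × sin 19° = 4.75×10⁻⁵ s⁻¹
Height gradient: |∂Z/∂n| = 120 m / 349000 m = 3.44×10⁻⁴
On a pressure surface, geostrophic balance gives V_g = (g/f)|∂Z/∂n|:
V_g = 9.81 × 3.44×10⁻⁴ / 4.75×10⁻⁵ = 71.1 m/s

71 m s⁻¹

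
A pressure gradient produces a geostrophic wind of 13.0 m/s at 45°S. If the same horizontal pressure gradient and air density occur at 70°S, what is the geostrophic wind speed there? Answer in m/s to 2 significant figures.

9.8 m/s

With the same pressure gradient and density, V_g ∝ 1/f ∝ 1/sin φ.
V₂ = V₁ · sin φ₁ / sin φ₂ = 13.0 × sin 45° / sin 70°
V₂ = 13.0 × 0.7071/0.9397 = 9.8 m/s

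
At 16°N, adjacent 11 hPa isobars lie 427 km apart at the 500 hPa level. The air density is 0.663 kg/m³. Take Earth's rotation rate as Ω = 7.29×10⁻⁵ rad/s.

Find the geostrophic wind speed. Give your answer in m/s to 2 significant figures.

Coriolis parameter at 16°N:
f = 2Ω sin φ = 2 × 7.29×10⁻⁵ × sin 16° = 4.02×10⁻⁵ s⁻¹
Pressure gradient: |∂P/∂n| = 1100 Pa / 427000 m = 2.58×10⁻³ Pa/m
Geostrophic balance (pressure-gradient force = Coriolis force):
V_g = (1/(fρ)) |∂P/∂n| = 2.58×10⁻³ / (4.02×10⁻⁵ × 0.663) = 96.7 m/s

97 m/s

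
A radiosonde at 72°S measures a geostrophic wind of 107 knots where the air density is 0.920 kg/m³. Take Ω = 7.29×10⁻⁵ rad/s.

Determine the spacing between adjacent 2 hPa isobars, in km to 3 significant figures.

28.5 km

Coriolis parameter at 72°S:
f = 2Ω sin φ = 2 × 7.29×10⁻⁵ × sin 72° = 1.39×10⁻⁴ s⁻¹
Wind speed in SI: 107 knots = 55.0 m/s
Geostrophic balance rearranged: |∂P/∂n| = f ρ V_g
|∂P/∂n| = 1.39×10⁻⁴ × 0.920 × 55.0 = 7.02×10⁻³ Pa/m
Isobar spacing: Δn = ΔP/|∂P/∂n| = 200 Pa / 7.02×10⁻³ Pa/m = 28481 m ≈ 28.5 km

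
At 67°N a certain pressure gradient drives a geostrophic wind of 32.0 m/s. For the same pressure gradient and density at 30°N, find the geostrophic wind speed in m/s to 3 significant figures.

58.9 m/s

With the same pressure gradient and density, V_g ∝ 1/f ∝ 1/sin φ.
V₂ = V₁ · sin φ₁ / sin φ₂ = 32.0 × sin 67° / sin 30°
V₂ = 32.0 × 0.9205/0.5000 = 58.9 m/s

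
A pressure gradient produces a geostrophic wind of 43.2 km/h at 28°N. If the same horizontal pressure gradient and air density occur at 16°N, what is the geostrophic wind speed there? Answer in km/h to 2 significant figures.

With the same pressure gradient and density, V_g ∝ 1/f ∝ 1/sin φ.
V₂ = V₁ · sin φ₁ / sin φ₂ = 43.2 × sin 28° / sin 16°
V₂ = 43.2 × 0.4695/0.2756 = 74 km/h

74 km/h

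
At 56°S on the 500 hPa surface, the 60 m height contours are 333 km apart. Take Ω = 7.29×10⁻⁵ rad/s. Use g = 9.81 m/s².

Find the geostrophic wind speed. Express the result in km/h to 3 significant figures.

52.6 km/h

Coriolis parameter at 56°S:
f = 2Ω sin φ = 2 × 7.29×10⁻⁵ × sin 56° = 1.21×10⁻⁴ s⁻¹
Height gradient: |∂Z/∂n| = 60 m / 333000 m = 1.80×10⁻⁴
On a pressure surface, geostrophic balance gives V_g = (g/f)|∂Z/∂n|:
V_g = 9.81 × 1.80×10⁻⁴ / 1.21×10⁻⁴ = 14.6 m/s
Converting: 14.6 m/s × 3.6 = 52.6 km/h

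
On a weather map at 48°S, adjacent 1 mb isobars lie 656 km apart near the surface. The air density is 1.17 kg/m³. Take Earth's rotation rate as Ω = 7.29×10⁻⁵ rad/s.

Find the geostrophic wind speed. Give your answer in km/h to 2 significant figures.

4.3 km/h

Coriolis parameter at 48°S:
f = 2Ω sin φ = 2 × 7.29×10⁻⁵ × sin 48° = 1.08×10⁻⁴ s⁻¹
Pressure gradient: |∂P/∂n| = 100 Pa / 656000 m = 1.52×10⁻⁴ Pa/m
Geostrophic balance (pressure-gradient force = Coriolis force):
V_g = (1/(fρ)) |∂P/∂n| = 1.52×10⁻⁴ / (1.08×10⁻⁴ × 1.17) = 1.20 m/s
Converting: 1.20 m/s × 3.6 = 4.3 km/h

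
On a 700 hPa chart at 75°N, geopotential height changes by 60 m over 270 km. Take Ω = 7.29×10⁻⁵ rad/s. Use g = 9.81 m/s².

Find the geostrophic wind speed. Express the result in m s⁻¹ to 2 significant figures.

15 m s⁻¹

Coriolis parameter at 75°N:
f = 2Ω sin φ = 2 × 7.29×10⁻⁵ × sin 75° = 1.41×10⁻⁴ s⁻¹
Height gradient: |∂Z/∂n| = 60 m / 270000 m = 2.22×10⁻⁴
On a pressure surface, geostrophic balance gives V_g = (g/f)|∂Z/∂n|:
V_g = 9.81 × 2.22×10⁻⁴ / 1.41×10⁻⁴ = 15.5 m/s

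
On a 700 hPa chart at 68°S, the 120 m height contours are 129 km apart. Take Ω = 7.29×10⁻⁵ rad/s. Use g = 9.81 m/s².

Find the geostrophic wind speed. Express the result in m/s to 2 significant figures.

Coriolis parameter at 68°S:
f = 2Ω sin φ = 2 × 7.29×10⁻⁵ × sin 68° = 1.35×10⁻⁴ s⁻¹
Height gradient: |∂Z/∂n| = 120 m / 129000 m = 9.30×10⁻⁴
On a pressure surface, geostrophic balance gives V_g = (g/f)|∂Z/∂n|:
V_g = 9.81 × 9.30×10⁻⁴ / 1.35×10⁻⁴ = 67.5 m/s

68 m/s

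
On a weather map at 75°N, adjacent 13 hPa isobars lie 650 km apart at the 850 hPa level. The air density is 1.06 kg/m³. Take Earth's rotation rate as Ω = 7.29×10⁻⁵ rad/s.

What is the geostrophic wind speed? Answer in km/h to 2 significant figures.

48 km/h

Coriolis parameter at 75°N:
f = 2Ω sin φ = 2 × 7.29×10⁻⁵ × sin 75° = 1.41×10⁻⁴ s⁻¹
Pressure gradient: |∂P/∂n| = 1300 Pa / 650000 m = 2.00×10⁻³ Pa/m
Geostrophic balance (pressure-gradient force = Coriolis force):
V_g = (1/(fρ)) |∂P/∂n| = 2.00×10⁻³ / (1.41×10⁻⁴ × 1.06) = 13.4 m/s
Converting: 13.4 m/s × 3.6 = 48 km/h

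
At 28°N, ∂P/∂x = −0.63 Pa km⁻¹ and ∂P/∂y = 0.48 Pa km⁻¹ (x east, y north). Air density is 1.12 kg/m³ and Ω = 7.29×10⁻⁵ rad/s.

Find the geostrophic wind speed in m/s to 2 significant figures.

Coriolis parameter at 28°N:
f = 2Ω sin φ = 2 × 7.29×10⁻⁵ × sin 28° = 6.84×10⁻⁵ s⁻¹
Component geostrophic relations (x east, y north):
u_g = −(1/(fρ)) ∂P/∂y,  v_g = (1/(fρ)) ∂P/∂x
u_g = −(0.48×10⁻³)/(6.84×10⁻⁵ × 1.12) = −6.26 m/s;  v_g = (−0.63×10⁻³)/(6.84×10⁻⁵ × 1.12) = −8.22 m/s
|V_g| = √(u_g² + v_g²) = 10.3 m/s

10 m/s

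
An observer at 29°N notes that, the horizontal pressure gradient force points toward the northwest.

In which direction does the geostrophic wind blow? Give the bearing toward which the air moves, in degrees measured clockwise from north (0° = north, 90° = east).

The pressure-gradient force points toward the northwest (bearing 315°).
Geostrophic balance: in the Northern Hemisphere the Coriolis force deflects motion to the right, so the geostrophic wind blows 90° to the right of the pressure-gradient force (low pressure on the left).
Rotating 315° by 90° clockwise gives 045° — the wind blows toward the northeast.

045°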